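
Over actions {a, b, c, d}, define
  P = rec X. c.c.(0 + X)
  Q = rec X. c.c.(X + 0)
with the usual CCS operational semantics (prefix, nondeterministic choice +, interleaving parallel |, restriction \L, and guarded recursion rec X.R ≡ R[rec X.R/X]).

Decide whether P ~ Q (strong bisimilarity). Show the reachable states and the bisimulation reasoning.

LTS(P): 3 reachable states
  m0 = rec X. c.c.(0 + X) ⊢ —c→ m1
  m1 = c.(0 + (rec X. c.c.(0 + X))) ⊢ —c→ m2
  m2 = 0 + (rec X. c.c.(0 + X)) ⊢ —c→ m1
LTS(Q): 3 reachable states
  n0 = rec X. c.c.(X + 0) ⊢ —c→ n1
  n1 = c.((rec X. c.c.(X + 0)) + 0) ⊢ —c→ n2
  n2 = (rec X. c.c.(X + 0)) + 0 ⊢ —c→ n1
Coarsest stable partition (strong bisimilarity classes):
  B0 = {m0, m1, m2, n0, n1, n2}
m0 ∈ B0, n0 ∈ B0 → same block

P ~ Q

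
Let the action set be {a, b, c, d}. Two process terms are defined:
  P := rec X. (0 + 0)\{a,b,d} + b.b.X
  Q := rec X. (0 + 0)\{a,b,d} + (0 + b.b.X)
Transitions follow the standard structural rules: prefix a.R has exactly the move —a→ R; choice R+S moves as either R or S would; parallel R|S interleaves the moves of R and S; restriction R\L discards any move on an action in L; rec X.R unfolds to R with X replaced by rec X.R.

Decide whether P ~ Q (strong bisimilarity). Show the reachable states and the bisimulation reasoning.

P ~ Q

P's transition system — 2 states:
  u0 = rec X. (0 + 0)\{a,b,d} + b.b.X :: --b--▸ u1
  u1 = b.(rec X. (0 + 0)\{a,b,d} + b.b.X) :: --b--▸ u0
Q's transition system — 2 states:
  v0 = rec X. (0 + 0)\{a,b,d} + (0 + b.b.X) :: --b--▸ v1
  v1 = b.(rec X. (0 + 0)\{a,b,d} + (0 + b.b.X)) :: --b--▸ v0
Partition-refinement fixed point:
  B0 = {u0, u1, v0, v1}
u0 ∈ B0, v0 ∈ B0 → same block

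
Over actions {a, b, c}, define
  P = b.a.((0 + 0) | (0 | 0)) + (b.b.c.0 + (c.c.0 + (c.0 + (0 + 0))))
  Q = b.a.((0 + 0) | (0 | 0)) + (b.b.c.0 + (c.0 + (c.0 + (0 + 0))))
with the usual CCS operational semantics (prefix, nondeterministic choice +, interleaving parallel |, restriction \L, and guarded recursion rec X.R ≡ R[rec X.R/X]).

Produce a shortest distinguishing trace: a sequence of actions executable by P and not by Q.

P's transition system — 6 states:
  u0 = b.a.((0 + 0) | (0 | 0)) + (b.b.c.0 + (c.c.0 + (c.0 + (0 + 0)))) has moves ··b··> u1, ··b··> u2, ··c··> u3, ··c··> u4
  u1 = a.((0 + 0) | (0 | 0)) has moves ··a··> u5
  u2 = b.c.0 has moves ··b··> u4
  u3 = 0 has moves ·
  u4 = c.0 has moves ··c··> u3
  u5 = (0 + 0) | (0 | 0) has moves ·
Q's transition system — 6 states:
  v0 = b.a.((0 + 0) | (0 | 0)) + (b.b.c.0 + (c.0 + (c.0 + (0 + 0)))) has moves ··b··> v1, ··b··> v2, ··c··> v3
  v1 = a.((0 + 0) | (0 | 0)) has moves ··a··> v4
  v2 = b.c.0 has moves ··b··> v5
  v3 = 0 has moves ·
  v4 = (0 + 0) | (0 | 0) has moves ·
  v5 = c.0 has moves ··c··> v3
Run σ = ⟨cc⟩ on P: start {u0}
  [1] c ⇒ {u3, u4}
  [2] c ⇒ {u3}
  — P admits the full trace.
Run σ = ⟨cc⟩ on Q: start {v0}
  [1] c ⇒ {v3}
  [2] c ⇒ ∅ (Q stuck)

cc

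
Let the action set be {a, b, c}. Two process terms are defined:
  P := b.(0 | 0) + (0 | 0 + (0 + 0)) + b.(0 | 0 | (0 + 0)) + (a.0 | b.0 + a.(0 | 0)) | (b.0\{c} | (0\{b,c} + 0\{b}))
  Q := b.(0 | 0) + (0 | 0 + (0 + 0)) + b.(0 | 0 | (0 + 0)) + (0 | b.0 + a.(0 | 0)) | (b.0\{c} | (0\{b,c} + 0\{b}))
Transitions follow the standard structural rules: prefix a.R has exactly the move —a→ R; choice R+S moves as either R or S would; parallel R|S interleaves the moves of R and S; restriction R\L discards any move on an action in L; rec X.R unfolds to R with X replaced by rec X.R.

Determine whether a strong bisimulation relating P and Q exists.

Reachable graph of P (10 states):
  s0 = b.(0 | 0) + (0 | 0 + (0 + 0)) + b.(0 | 0 | (0 + 0)) + (a.0 | b.0 + a.(0 | 0)) | (b.0\{c} | (0\{b,c} + 0\{b})) has moves -a-> s1, -a-> s2, -b-> s3, -b-> s4, -b-> s5, -b-> s6
  s1 = 0 | 0 | (b.0\{c} | (0\{b,c} + 0\{b})) has moves -b-> s7
  s2 = 0 | b.0 | (b.0\{c} | (0\{b,c} + 0\{b})) has moves -b-> s1, -b-> s8
  s3 = (a.0 | b.0 + a.(0 | 0)) | (0\{c} | (0\{b,c} + 0\{b})) has moves -a-> s7, -a-> s8, -b-> s9
  s4 = 0 | 0 has moves deadlocked
  s5 = 0 | 0 | (0 + 0) has moves deadlocked
  s6 = a.0 | 0 | (b.0\{c} | (0\{b,c} + 0\{b})) has moves -a-> s1, -b-> s9
  s7 = 0 | 0 | (0\{c} | (0\{b,c} + 0\{b})) has moves deadlocked
  s8 = 0 | b.0 | (0\{c} | (0\{b,c} + 0\{b})) has moves -b-> s7
  s9 = a.0 | 0 | (0\{c} | (0\{b,c} + 0\{b})) has moves -a-> s7
Reachable graph of Q (6 states):
  t0 = b.(0 | 0) + (0 | 0 + (0 + 0)) + b.(0 | 0 | (0 + 0)) + (0 | b.0 + a.(0 | 0)) | (b.0\{c} | (0\{b,c} + 0\{b})) has moves -a-> t1, -b-> t1, -b-> t2, -b-> t3, -b-> t4
  t1 = 0 | 0 | (b.0\{c} | (0\{b,c} + 0\{b})) has moves -b-> t5
  t2 = (0 | b.0 + a.(0 | 0)) | (0\{c} | (0\{b,c} + 0\{b})) has moves -a-> t5, -b-> t5
  t3 = 0 | 0 has moves deadlocked
  t4 = 0 | 0 | (0 + 0) has moves deadlocked
  t5 = 0 | 0 | (0\{c} | (0\{b,c} + 0\{b})) has moves deadlocked
Bisimilarity quotient blocks:
  B0 = {s0}
  B1 = {s3}
  B2 = {s1, s8, t1}
  B3 = {s4, s5, s7, t3, t4, t5}
  B4 = {s9}
  B5 = {s2}
  B6 = {s6}
  B7 = {t0}
  B8 = {t2}
s0 ∈ B0, t0 ∈ B7 → different blocks

NO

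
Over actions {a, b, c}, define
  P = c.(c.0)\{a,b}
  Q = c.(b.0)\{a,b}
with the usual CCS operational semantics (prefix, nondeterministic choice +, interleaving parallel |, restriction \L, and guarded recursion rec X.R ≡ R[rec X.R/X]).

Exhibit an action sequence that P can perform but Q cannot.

P's transition system — 3 states:
  s0 = c.(c.0)\{a,b} has moves --c--▸ s1
  s1 = (c.0)\{a,b} has moves --c--▸ s2
  s2 = 0\{a,b} has moves ·
Q's transition system — 2 states:
  t0 = c.(b.0)\{a,b} has moves --c--▸ t1
  t1 = (b.0)\{a,b} has moves ·
Run σ = ⟨cc⟩ on P: start {s0}
  step 1 (c): {s1}
  step 2 (c): {s2}
  — P admits the full trace.
Run σ = ⟨cc⟩ on Q: start {t0}
  step 1 (c): {t1}
  step 2 (c): ∅  — Q cannot continue

cc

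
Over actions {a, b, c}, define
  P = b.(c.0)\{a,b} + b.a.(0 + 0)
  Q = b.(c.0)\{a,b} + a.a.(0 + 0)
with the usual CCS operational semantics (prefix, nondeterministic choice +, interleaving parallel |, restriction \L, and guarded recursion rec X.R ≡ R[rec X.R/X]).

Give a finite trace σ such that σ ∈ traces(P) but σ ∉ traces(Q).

LTS(P): 5 reachable states
  p0 = b.(c.0)\{a,b} + b.a.(0 + 0) ⊢ —b→ p1, —b→ p2
  p1 = (c.0)\{a,b} ⊢ —c→ p3
  p2 = a.(0 + 0) ⊢ —a→ p4
  p3 = 0\{a,b} ⊢ stopped
  p4 = 0 + 0 ⊢ stopped
LTS(Q): 5 reachable states
  q0 = b.(c.0)\{a,b} + a.a.(0 + 0) ⊢ —a→ q1, —b→ q2
  q1 = a.(0 + 0) ⊢ —a→ q3
  q2 = (c.0)\{a,b} ⊢ —c→ q4
  q3 = 0 + 0 ⊢ stopped
  q4 = 0\{a,b} ⊢ stopped
Executing ba from P (initial set {p0}):
  after b @ step 1: {p1, p2}
  after a @ step 2: {p4}
  P completes σ.
Executing ba from Q (initial set {q0}):
  after b @ step 1: {q2}
  after a @ step 2: ∅ (Q stuck)

ba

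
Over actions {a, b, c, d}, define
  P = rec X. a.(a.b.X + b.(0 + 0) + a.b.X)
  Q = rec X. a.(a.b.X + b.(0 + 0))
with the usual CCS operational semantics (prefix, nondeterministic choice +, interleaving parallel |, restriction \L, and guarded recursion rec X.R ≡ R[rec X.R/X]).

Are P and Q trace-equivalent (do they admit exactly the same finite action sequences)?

YES

P's transition system — 4 states:
  u0 = rec X. a.(a.b.X + b.(0 + 0) + a.b.X) has moves -a-> u1
  u1 = a.b.(rec X. a.(a.b.X + b.(0 + 0) + a.b.X)) + b.(0 + 0) + a.b.(rec X. a.(a.b.X + b.(0 + 0) + a.b.X)) has moves -a-> u2, -b-> u3
  u2 = b.(rec X. a.(a.b.X + b.(0 + 0) + a.b.X)) has moves -b-> u0
  u3 = 0 + 0 has moves stopped
Q's transition system — 4 states:
  v0 = rec X. a.(a.b.X + b.(0 + 0)) has moves -a-> v1
  v1 = a.b.(rec X. a.(a.b.X + b.(0 + 0))) + b.(0 + 0) has moves -a-> v2, -b-> v3
  v2 = b.(rec X. a.(a.b.X + b.(0 + 0))) has moves -b-> v0
  v3 = 0 + 0 has moves stopped
Bisimilarity quotient blocks:
  B0 = {u0, v0}
  B1 = {u1, v1}
  B2 = {u3, v3}
  B3 = {u2, v2}
u0 ∈ B0, v0 ∈ B0 → same block
Bisimilar ⇒ trace-equivalent.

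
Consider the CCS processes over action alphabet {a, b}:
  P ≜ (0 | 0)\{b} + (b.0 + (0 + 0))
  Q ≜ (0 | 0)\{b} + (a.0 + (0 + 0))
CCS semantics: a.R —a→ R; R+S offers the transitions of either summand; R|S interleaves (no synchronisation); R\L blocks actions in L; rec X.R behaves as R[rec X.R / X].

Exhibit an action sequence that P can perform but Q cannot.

b

P's transition system — 2 states:
  p0 = (0 | 0)\{b} + (b.0 + (0 + 0)) | --b--▸ p1
  p1 = 0 | ∅
Q's transition system — 2 states:
  q0 = (0 | 0)\{b} + (a.0 + (0 + 0)) | --a--▸ q1
  q1 = 0 | ∅
Executing b from P (initial set {p0}):
  after b @ step 1: {p1}
  — P admits the full trace.
Executing b from Q (initial set {q0}):
  after b @ step 1: ∅ (Q stuck)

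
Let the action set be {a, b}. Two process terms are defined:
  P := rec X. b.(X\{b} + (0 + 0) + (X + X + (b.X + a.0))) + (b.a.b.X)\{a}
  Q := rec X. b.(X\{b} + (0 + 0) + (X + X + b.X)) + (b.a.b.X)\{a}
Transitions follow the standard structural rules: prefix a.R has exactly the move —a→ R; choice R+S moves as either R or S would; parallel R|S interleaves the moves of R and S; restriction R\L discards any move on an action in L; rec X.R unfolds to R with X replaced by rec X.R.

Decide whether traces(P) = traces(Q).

trace-distinct — witness ⟨ba⟩

Reachable graph of P (4 states):
  u0 = rec X. b.(X\{b} + (0 + 0) + (X + X + (b.X + a.0))) + (b.a.b.X)\{a} | ··b··> u1, ··b··> u2
  u1 = (a.b.(rec X. b.(X\{b} + (0 + 0) + (X + X + (b.X + a.0))) + (b.a.b.X)\{a}))\{a} | deadlocked
  u2 = (rec X. b.(X\{b} + (0 + 0) + (X + X + (b.X + a.0))) + (b.a.b.X)\{a})\{b} + (0 + 0) + ((rec X. b.(X\{b} + (0 + 0) + (X + X + (b.X + a.0))) + (b.a.b.X)\{a}) + (rec X. b.(X\{b} + (0 + 0) + (X + X + (b.X + a.0))) + (b.a.b.X)\{a}) + (b.(rec X. b.(X\{b} + (0 + 0) + (X + X + (b.X + a.0))) + (b.a.b.X)\{a}) + a.0)) | ··a··> u3, ··b··> u0, ··b··> u1, ··b··> u2
  u3 = 0 | deadlocked
Reachable graph of Q (3 states):
  v0 = rec X. b.(X\{b} + (0 + 0) + (X + X + b.X)) + (b.a.b.X)\{a} | ··b··> v1, ··b··> v2
  v1 = (a.b.(rec X. b.(X\{b} + (0 + 0) + (X + X + b.X)) + (b.a.b.X)\{a}))\{a} | deadlocked
  v2 = (rec X. b.(X\{b} + (0 + 0) + (X + X + b.X)) + (b.a.b.X)\{a})\{b} + (0 + 0) + ((rec X. b.(X\{b} + (0 + 0) + (X + X + b.X)) + (b.a.b.X)\{a}) + (rec X. b.(X\{b} + (0 + 0) + (X + X + b.X)) + (b.a.b.X)\{a}) + b.(rec X. b.(X\{b} + (0 + 0) + (X + X + b.X)) + (b.a.b.X)\{a})) | ··b··> v0, ··b··> v1, ··b··> v2
Trace ⟨ba⟩ through P, begin at {u0}:
  step 1 (b): {u1, u2}
  step 2 (a): {u3}
  ✓ P
Trace ⟨ba⟩ through Q, begin at {v0}:
  step 1 (b): {v1, v2}
  step 2 (a): no successor for Q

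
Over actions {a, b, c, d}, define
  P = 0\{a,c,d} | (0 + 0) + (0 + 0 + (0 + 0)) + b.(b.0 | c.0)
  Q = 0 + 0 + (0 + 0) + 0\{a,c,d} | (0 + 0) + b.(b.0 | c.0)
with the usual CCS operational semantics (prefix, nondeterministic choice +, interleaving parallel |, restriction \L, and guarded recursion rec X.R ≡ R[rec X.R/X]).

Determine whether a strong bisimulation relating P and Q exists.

YES

LTS(P): 5 reachable states
  m0 = 0\{a,c,d} | (0 + 0) + (0 + 0 + (0 + 0)) + b.(b.0 | c.0) ⊢ —b→ m1
  m1 = b.0 | c.0 ⊢ —b→ m2, —c→ m3
  m2 = 0 | c.0 ⊢ —c→ m4
  m3 = b.0 | 0 ⊢ —b→ m4
  m4 = 0 | 0 ⊢ (no moves)
LTS(Q): 5 reachable states
  n0 = 0 + 0 + (0 + 0) + 0\{a,c,d} | (0 + 0) + b.(b.0 | c.0) ⊢ —b→ n1
  n1 = b.0 | c.0 ⊢ —b→ n2, —c→ n3
  n2 = 0 | c.0 ⊢ —c→ n4
  n3 = b.0 | 0 ⊢ —b→ n4
  n4 = 0 | 0 ⊢ (no moves)
Bisimilarity quotient blocks:
  B0 = {m0, n0}
  B1 = {m1, n1}
  B2 = {m2, n2}
  B3 = {m4, n4}
  B4 = {m3, n3}
m0 ∈ B0, n0 ∈ B0 → same block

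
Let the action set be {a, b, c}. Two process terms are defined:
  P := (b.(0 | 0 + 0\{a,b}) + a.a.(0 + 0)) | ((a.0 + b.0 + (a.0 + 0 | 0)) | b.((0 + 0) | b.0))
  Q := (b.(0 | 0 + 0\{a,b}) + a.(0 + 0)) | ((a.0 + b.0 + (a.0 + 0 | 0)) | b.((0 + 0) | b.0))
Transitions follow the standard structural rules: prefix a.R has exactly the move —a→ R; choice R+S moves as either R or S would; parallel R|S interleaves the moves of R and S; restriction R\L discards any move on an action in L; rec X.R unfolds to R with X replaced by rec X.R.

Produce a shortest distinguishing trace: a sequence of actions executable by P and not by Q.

aaa

P's transition system — 24 states:
  p0 = (b.(0 | 0 + 0\{a,b}) + a.a.(0 + 0)) | ((a.0 + b.0 + (a.0 + 0 | 0)) | b.((0 + 0) | b.0)) | --a--▸ p1, --a--▸ p2, --b--▸ p1, --b--▸ p3, --b--▸ p4
  p1 = (b.(0 | 0 + 0\{a,b}) + a.a.(0 + 0)) | (0 | b.((0 + 0) | b.0)) | --a--▸ p5, --b--▸ p6, --b--▸ p7
  p2 = a.(0 + 0) | ((a.0 + b.0 + (a.0 + 0 | 0)) | b.((0 + 0) | b.0)) | --a--▸ p5, --a--▸ p8, --b--▸ p5, --b--▸ p9
  p3 = (0 | 0 + 0\{a,b}) | ((a.0 + b.0 + (a.0 + 0 | 0)) | b.((0 + 0) | b.0)) | --a--▸ p6, --b--▸ p10, --b--▸ p6
  p4 = (b.(0 | 0 + 0\{a,b}) + a.a.(0 + 0)) | ((a.0 + b.0 + (a.0 + 0 | 0)) | ((0 + 0) | b.0)) | --a--▸ p7, --a--▸ p9, --b--▸ p10, --b--▸ p11, --b--▸ p7
  p5 = a.(0 + 0) | (0 | b.((0 + 0) | b.0)) | --a--▸ p12, --b--▸ p13
  p6 = (0 | 0 + 0\{a,b}) | (0 | b.((0 + 0) | b.0)) | --b--▸ p14
  p7 = (b.(0 | 0 + 0\{a,b}) + a.a.(0 + 0)) | (0 | ((0 + 0) | b.0)) | --a--▸ p13, --b--▸ p14, --b--▸ p15
  p8 = (0 + 0) | ((a.0 + b.0 + (a.0 + 0 | 0)) | b.((0 + 0) | b.0)) | --a--▸ p12, --b--▸ p12, --b--▸ p16
  p9 = a.(0 + 0) | ((a.0 + b.0 + (a.0 + 0 | 0)) | ((0 + 0) | b.0)) | --a--▸ p13, --a--▸ p16, --b--▸ p13, --b--▸ p17
  p10 = (0 | 0 + 0\{a,b}) | ((a.0 + b.0 + (a.0 + 0 | 0)) | ((0 + 0) | b.0)) | --a--▸ p14, --b--▸ p14, --b--▸ p18
  p11 = (b.(0 | 0 + 0\{a,b}) + a.a.(0 + 0)) | ((a.0 + b.0 + (a.0 + 0 | 0)) | ((0 + 0) | 0)) | --a--▸ p15, --a--▸ p17, --b--▸ p15, --b--▸ p18
  p12 = (0 + 0) | (0 | b.((0 + 0) | b.0)) | --b--▸ p19
  p13 = a.(0 + 0) | (0 | ((0 + 0) | b.0)) | --a--▸ p19, --b--▸ p20
  p14 = (0 | 0 + 0\{a,b}) | (0 | ((0 + 0) | b.0)) | --b--▸ p21
  p15 = (b.(0 | 0 + 0\{a,b}) + a.a.(0 + 0)) | (0 | ((0 + 0) | 0)) | --a--▸ p20, --b--▸ p21
  p16 = (0 + 0) | ((a.0 + b.0 + (a.0 + 0 | 0)) | ((0 + 0) | b.0)) | --a--▸ p19, --b--▸ p19, --b--▸ p22
  p17 = a.(0 + 0) | ((a.0 + b.0 + (a.0 + 0 | 0)) | ((0 + 0) | 0)) | --a--▸ p20, --a--▸ p22, --b--▸ p20
  p18 = (0 | 0 + 0\{a,b}) | ((a.0 + b.0 + (a.0 + 0 | 0)) | ((0 + 0) | 0)) | --a--▸ p21, --b--▸ p21
  p19 = (0 + 0) | (0 | ((0 + 0) | b.0)) | --b--▸ p23
  p20 = a.(0 + 0) | (0 | ((0 + 0) | 0)) | --a--▸ p23
  p21 = (0 | 0 + 0\{a,b}) | (0 | ((0 + 0) | 0)) | (no moves)
  p22 = (0 + 0) | ((a.0 + b.0 + (a.0 + 0 | 0)) | ((0 + 0) | 0)) | --a--▸ p23, --b--▸ p23
  p23 = (0 + 0) | (0 | ((0 + 0) | 0)) | (no moves)
Q's transition system — 18 states:
  q0 = (b.(0 | 0 + 0\{a,b}) + a.(0 + 0)) | ((a.0 + b.0 + (a.0 + 0 | 0)) | b.((0 + 0) | b.0)) | --a--▸ q1, --a--▸ q2, --b--▸ q2, --b--▸ q3, --b--▸ q4
  q1 = (0 + 0) | ((a.0 + b.0 + (a.0 + 0 | 0)) | b.((0 + 0) | b.0)) | --a--▸ q5, --b--▸ q5, --b--▸ q6
  q2 = (b.(0 | 0 + 0\{a,b}) + a.(0 + 0)) | (0 | b.((0 + 0) | b.0)) | --a--▸ q5, --b--▸ q7, --b--▸ q8
  q3 = (0 | 0 + 0\{a,b}) | ((a.0 + b.0 + (a.0 + 0 | 0)) | b.((0 + 0) | b.0)) | --a--▸ q7, --b--▸ q7, --b--▸ q9
  q4 = (b.(0 | 0 + 0\{a,b}) + a.(0 + 0)) | ((a.0 + b.0 + (a.0 + 0 | 0)) | ((0 + 0) | b.0)) | --a--▸ q6, --a--▸ q8, --b--▸ q10, --b--▸ q8, --b--▸ q9
  q5 = (0 + 0) | (0 | b.((0 + 0) | b.0)) | --b--▸ q11
  q6 = (0 + 0) | ((a.0 + b.0 + (a.0 + 0 | 0)) | ((0 + 0) | b.0)) | --a--▸ q11, --b--▸ q11, --b--▸ q12
  q7 = (0 | 0 + 0\{a,b}) | (0 | b.((0 + 0) | b.0)) | --b--▸ q13
  q8 = (b.(0 | 0 + 0\{a,b}) + a.(0 + 0)) | (0 | ((0 + 0) | b.0)) | --a--▸ q11, --b--▸ q13, --b--▸ q14
  q9 = (0 | 0 + 0\{a,b}) | ((a.0 + b.0 + (a.0 + 0 | 0)) | ((0 + 0) | b.0)) | --a--▸ q13, --b--▸ q13, --b--▸ q15
  q10 = (b.(0 | 0 + 0\{a,b}) + a.(0 + 0)) | ((a.0 + b.0 + (a.0 + 0 | 0)) | ((0 + 0) | 0)) | --a--▸ q12, --a--▸ q14, --b--▸ q14, --b--▸ q15
  q11 = (0 + 0) | (0 | ((0 + 0) | b.0)) | --b--▸ q16
  q12 = (0 + 0) | ((a.0 + b.0 + (a.0 + 0 | 0)) | ((0 + 0) | 0)) | --a--▸ q16, --b--▸ q16
  q13 = (0 | 0 + 0\{a,b}) | (0 | ((0 + 0) | b.0)) | --b--▸ q17
  q14 = (b.(0 | 0 + 0\{a,b}) + a.(0 + 0)) | (0 | ((0 + 0) | 0)) | --a--▸ q16, --b--▸ q17
  q15 = (0 | 0 + 0\{a,b}) | ((a.0 + b.0 + (a.0 + 0 | 0)) | ((0 + 0) | 0)) | --a--▸ q17, --b--▸ q17
  q16 = (0 + 0) | (0 | ((0 + 0) | 0)) | (no moves)
  q17 = (0 | 0 + 0\{a,b}) | (0 | ((0 + 0) | 0)) | (no moves)
Run σ = ⟨aaa⟩ on P: start {p0}
  [1] a ⇒ {p1, p2}
  [2] a ⇒ {p5, p8}
  [3] a ⇒ {p12}
  ✓ P
Run σ = ⟨aaa⟩ on Q: start {q0}
  [1] a ⇒ {q1, q2}
  [2] a ⇒ {q5}
  [3] a ⇒ ∅ (Q stuck)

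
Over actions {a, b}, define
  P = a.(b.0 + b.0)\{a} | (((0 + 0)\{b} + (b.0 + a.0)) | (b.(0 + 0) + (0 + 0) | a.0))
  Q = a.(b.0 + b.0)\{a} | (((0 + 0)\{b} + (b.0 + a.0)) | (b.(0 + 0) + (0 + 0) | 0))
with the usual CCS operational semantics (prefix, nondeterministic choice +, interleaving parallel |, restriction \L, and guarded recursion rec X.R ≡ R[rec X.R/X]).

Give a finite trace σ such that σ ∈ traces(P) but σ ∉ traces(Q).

aaa

LTS(P): 18 reachable states
  m0 = a.(b.0 + b.0)\{a} | (((0 + 0)\{b} + (b.0 + a.0)) | (b.(0 + 0) + (0 + 0) | a.0)) → —a→ m1, —a→ m2, —a→ m3, —b→ m3, —b→ m4
  m1 = (b.0 + b.0)\{a} | (((0 + 0)\{b} + (b.0 + a.0)) | (b.(0 + 0) + (0 + 0) | a.0)) → —a→ m5, —a→ m6, —b→ m6, —b→ m7, —b→ m8
  m2 = a.(b.0 + b.0)\{a} | (((0 + 0)\{b} + (b.0 + a.0)) | ((0 + 0) | 0)) → —a→ m5, —a→ m9, —b→ m9
  m3 = a.(b.0 + b.0)\{a} | (0 | (b.(0 + 0) + (0 + 0) | a.0)) → —a→ m6, —a→ m9, —b→ m10
  m4 = a.(b.0 + b.0)\{a} | (((0 + 0)\{b} + (b.0 + a.0)) | (0 + 0)) → —a→ m10, —a→ m7, —b→ m10
  m5 = (b.0 + b.0)\{a} | (((0 + 0)\{b} + (b.0 + a.0)) | ((0 + 0) | 0)) → —a→ m11, —b→ m11, —b→ m12
  m6 = (b.0 + b.0)\{a} | (0 | (b.(0 + 0) + (0 + 0) | a.0)) → —a→ m11, —b→ m13, —b→ m14
  m7 = (b.0 + b.0)\{a} | (((0 + 0)\{b} + (b.0 + a.0)) | (0 + 0)) → —a→ m13, —b→ m13, —b→ m15
  m8 = 0\{a} | (((0 + 0)\{b} + (b.0 + a.0)) | (b.(0 + 0) + (0 + 0) | a.0)) → —a→ m12, —a→ m14, —b→ m14, —b→ m15
  m9 = a.(b.0 + b.0)\{a} | (0 | ((0 + 0) | 0)) → —a→ m11
  m10 = a.(b.0 + b.0)\{a} | (0 | (0 + 0)) → —a→ m13
  m11 = (b.0 + b.0)\{a} | (0 | ((0 + 0) | 0)) → —b→ m16
  m12 = 0\{a} | (((0 + 0)\{b} + (b.0 + a.0)) | ((0 + 0) | 0)) → —a→ m16, —b→ m16
  m13 = (b.0 + b.0)\{a} | (0 | (0 + 0)) → —b→ m17
  m14 = 0\{a} | (0 | (b.(0 + 0) + (0 + 0) | a.0)) → —a→ m16, —b→ m17
  m15 = 0\{a} | (((0 + 0)\{b} + (b.0 + a.0)) | (0 + 0)) → —a→ m17, —b→ m17
  m16 = 0\{a} | (0 | ((0 + 0) | 0)) → (no moves)
  m17 = 0\{a} | (0 | (0 + 0)) → (no moves)
LTS(Q): 12 reachable states
  n0 = a.(b.0 + b.0)\{a} | (((0 + 0)\{b} + (b.0 + a.0)) | (b.(0 + 0) + (0 + 0) | 0)) → —a→ n1, —a→ n2, —b→ n2, —b→ n3
  n1 = (b.0 + b.0)\{a} | (((0 + 0)\{b} + (b.0 + a.0)) | (b.(0 + 0) + (0 + 0) | 0)) → —a→ n4, —b→ n4, —b→ n5, —b→ n6
  n2 = a.(b.0 + b.0)\{a} | (0 | (b.(0 + 0) + (0 + 0) | 0)) → —a→ n4, —b→ n7
  n3 = a.(b.0 + b.0)\{a} | (((0 + 0)\{b} + (b.0 + a.0)) | (0 + 0)) → —a→ n5, —a→ n7, —b→ n7
  n4 = (b.0 + b.0)\{a} | (0 | (b.(0 + 0) + (0 + 0) | 0)) → —b→ n8, —b→ n9
  n5 = (b.0 + b.0)\{a} | (((0 + 0)\{b} + (b.0 + a.0)) | (0 + 0)) → —a→ n8, —b→ n10, —b→ n8
  n6 = 0\{a} | (((0 + 0)\{b} + (b.0 + a.0)) | (b.(0 + 0) + (0 + 0) | 0)) → —a→ n9, —b→ n10, —b→ n9
  n7 = a.(b.0 + b.0)\{a} | (0 | (0 + 0)) → —a→ n8
  n8 = (b.0 + b.0)\{a} | (0 | (0 + 0)) → —b→ n11
  n9 = 0\{a} | (0 | (b.(0 + 0) + (0 + 0) | 0)) → —b→ n11
  n10 = 0\{a} | (((0 + 0)\{b} + (b.0 + a.0)) | (0 + 0)) → —a→ n11, —b→ n11
  n11 = 0\{a} | (0 | (0 + 0)) → (no moves)
Trace ⟨aaa⟩ through P, begin at {m0}:
  [1] a ⇒ {m1, m2, m3}
  [2] a ⇒ {m5, m6, m9}
  [3] a ⇒ {m11}
  — P admits the full trace.
Trace ⟨aaa⟩ through Q, begin at {n0}:
  [1] a ⇒ {n1, n2}
  [2] a ⇒ {n4}
  [3] a ⇒ ∅  — Q cannot continue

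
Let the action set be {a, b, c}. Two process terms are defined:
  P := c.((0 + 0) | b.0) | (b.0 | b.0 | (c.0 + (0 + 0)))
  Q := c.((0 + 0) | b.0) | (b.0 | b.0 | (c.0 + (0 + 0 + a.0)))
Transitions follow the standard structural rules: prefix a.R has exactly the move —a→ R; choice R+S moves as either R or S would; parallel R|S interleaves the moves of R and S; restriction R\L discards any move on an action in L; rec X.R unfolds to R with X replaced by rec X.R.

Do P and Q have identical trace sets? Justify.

LTS(P): 24 reachable states
  s0 = c.((0 + 0) | b.0) | (b.0 | b.0 | (c.0 + (0 + 0))) | --b--▸ s1, --b--▸ s2, --c--▸ s3, --c--▸ s4
  s1 = c.((0 + 0) | b.0) | (0 | b.0 | (c.0 + (0 + 0))) | --b--▸ s5, --c--▸ s6, --c--▸ s7
  s2 = c.((0 + 0) | b.0) | (b.0 | 0 | (c.0 + (0 + 0))) | --b--▸ s5, --c--▸ s8, --c--▸ s9
  s3 = (0 + 0) | b.0 | (b.0 | b.0 | (c.0 + (0 + 0))) | --b--▸ s10, --b--▸ s6, --b--▸ s8, --c--▸ s11
  s4 = c.((0 + 0) | b.0) | (b.0 | b.0 | 0) | --b--▸ s7, --b--▸ s9, --c--▸ s11
  s5 = c.((0 + 0) | b.0) | (0 | 0 | (c.0 + (0 + 0))) | --c--▸ s12, --c--▸ s13
  s6 = (0 + 0) | b.0 | (0 | b.0 | (c.0 + (0 + 0))) | --b--▸ s12, --b--▸ s14, --c--▸ s15
  s7 = c.((0 + 0) | b.0) | (0 | b.0 | 0) | --b--▸ s13, --c--▸ s15
  s8 = (0 + 0) | b.0 | (b.0 | 0 | (c.0 + (0 + 0))) | --b--▸ s12, --b--▸ s16, --c--▸ s17
  s9 = c.((0 + 0) | b.0) | (b.0 | 0 | 0) | --b--▸ s13, --c--▸ s17
  s10 = (0 + 0) | 0 | (b.0 | b.0 | (c.0 + (0 + 0))) | --b--▸ s14, --b--▸ s16, --c--▸ s18
  s11 = (0 + 0) | b.0 | (b.0 | b.0 | 0) | --b--▸ s15, --b--▸ s17, --b--▸ s18
  s12 = (0 + 0) | b.0 | (0 | 0 | (c.0 + (0 + 0))) | --b--▸ s19, --c--▸ s20
  s13 = c.((0 + 0) | b.0) | (0 | 0 | 0) | --c--▸ s20
  s14 = (0 + 0) | 0 | (0 | b.0 | (c.0 + (0 + 0))) | --b--▸ s19, --c--▸ s21
  s15 = (0 + 0) | b.0 | (0 | b.0 | 0) | --b--▸ s20, --b--▸ s21
  s16 = (0 + 0) | 0 | (b.0 | 0 | (c.0 + (0 + 0))) | --b--▸ s19, --c--▸ s22
  s17 = (0 + 0) | b.0 | (b.0 | 0 | 0) | --b--▸ s20, --b--▸ s22
  s18 = (0 + 0) | 0 | (b.0 | b.0 | 0) | --b--▸ s21, --b--▸ s22
  s19 = (0 + 0) | 0 | (0 | 0 | (c.0 + (0 + 0))) | --c--▸ s23
  s20 = (0 + 0) | b.0 | (0 | 0 | 0) | --b--▸ s23
  s21 = (0 + 0) | 0 | (0 | b.0 | 0) | --b--▸ s23
  s22 = (0 + 0) | 0 | (b.0 | 0 | 0) | --b--▸ s23
  s23 = (0 + 0) | 0 | (0 | 0 | 0) | ·
LTS(Q): 24 reachable states
  t0 = c.((0 + 0) | b.0) | (b.0 | b.0 | (c.0 + (0 + 0 + a.0))) | --a--▸ t1, --b--▸ t2, --b--▸ t3, --c--▸ t1, --c--▸ t4
  t1 = c.((0 + 0) | b.0) | (b.0 | b.0 | 0) | --b--▸ t5, --b--▸ t6, --c--▸ t7
  t2 = c.((0 + 0) | b.0) | (0 | b.0 | (c.0 + (0 + 0 + a.0))) | --a--▸ t5, --b--▸ t8, --c--▸ t5, --c--▸ t9
  t3 = c.((0 + 0) | b.0) | (b.0 | 0 | (c.0 + (0 + 0 + a.0))) | --a--▸ t6, --b--▸ t8, --c--▸ t10, --c--▸ t6
  t4 = (0 + 0) | b.0 | (b.0 | b.0 | (c.0 + (0 + 0 + a.0))) | --a--▸ t7, --b--▸ t10, --b--▸ t11, --b--▸ t9, --c--▸ t7
  t5 = c.((0 + 0) | b.0) | (0 | b.0 | 0) | --b--▸ t12, --c--▸ t13
  t6 = c.((0 + 0) | b.0) | (b.0 | 0 | 0) | --b--▸ t12, --c--▸ t14
  t7 = (0 + 0) | b.0 | (b.0 | b.0 | 0) | --b--▸ t13, --b--▸ t14, --b--▸ t15
  t8 = c.((0 + 0) | b.0) | (0 | 0 | (c.0 + (0 + 0 + a.0))) | --a--▸ t12, --c--▸ t12, --c--▸ t16
  t9 = (0 + 0) | b.0 | (0 | b.0 | (c.0 + (0 + 0 + a.0))) | --a--▸ t13, --b--▸ t16, --b--▸ t17, --c--▸ t13
  t10 = (0 + 0) | b.0 | (b.0 | 0 | (c.0 + (0 + 0 + a.0))) | --a--▸ t14, --b--▸ t16, --b--▸ t18, --c--▸ t14
  t11 = (0 + 0) | 0 | (b.0 | b.0 | (c.0 + (0 + 0 + a.0))) | --a--▸ t15, --b--▸ t17, --b--▸ t18, --c--▸ t15
  t12 = c.((0 + 0) | b.0) | (0 | 0 | 0) | --c--▸ t19
  t13 = (0 + 0) | b.0 | (0 | b.0 | 0) | --b--▸ t19, --b--▸ t20
  t14 = (0 + 0) | b.0 | (b.0 | 0 | 0) | --b--▸ t19, --b--▸ t21
  t15 = (0 + 0) | 0 | (b.0 | b.0 | 0) | --b--▸ t20, --b--▸ t21
  t16 = (0 + 0) | b.0 | (0 | 0 | (c.0 + (0 + 0 + a.0))) | --a--▸ t19, --b--▸ t22, --c--▸ t19
  t17 = (0 + 0) | 0 | (0 | b.0 | (c.0 + (0 + 0 + a.0))) | --a--▸ t20, --b--▸ t22, --c--▸ t20
  t18 = (0 + 0) | 0 | (b.0 | 0 | (c.0 + (0 + 0 + a.0))) | --a--▸ t21, --b--▸ t22, --c--▸ t21
  t19 = (0 + 0) | b.0 | (0 | 0 | 0) | --b--▸ t23
  t20 = (0 + 0) | 0 | (0 | b.0 | 0) | --b--▸ t23
  t21 = (0 + 0) | 0 | (b.0 | 0 | 0) | --b--▸ t23
  t22 = (0 + 0) | 0 | (0 | 0 | (c.0 + (0 + 0 + a.0))) | --a--▸ t23, --c--▸ t23
  t23 = (0 + 0) | 0 | (0 | 0 | 0) | ·
Executing a from Q (initial set {t0}):
  after a @ step 1: {t1}
  ✓ Q
Executing a from P (initial set {s0}):
  after a @ step 1: no successor for P

NO — witness ⟨a⟩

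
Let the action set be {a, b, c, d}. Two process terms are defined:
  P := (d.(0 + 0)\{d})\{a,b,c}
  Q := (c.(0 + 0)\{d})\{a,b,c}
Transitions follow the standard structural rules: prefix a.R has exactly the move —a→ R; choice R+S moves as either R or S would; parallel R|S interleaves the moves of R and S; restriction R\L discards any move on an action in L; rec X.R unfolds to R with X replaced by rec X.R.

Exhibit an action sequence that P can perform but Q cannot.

Reachable graph of P (2 states):
  u0 = (d.(0 + 0)\{d})\{a,b,c} | -d-> u1
  u1 = (0 + 0)\{d}\{a,b,c} | stopped
Reachable graph of Q (1 states):
  v0 = (c.(0 + 0)\{d})\{a,b,c} | stopped
Trace ⟨d⟩ through P, begin at {u0}:
  [1] d ⇒ {u1}
  — P admits the full trace.
Trace ⟨d⟩ through Q, begin at {v0}:
  [1] d ⇒ no successor for Q

d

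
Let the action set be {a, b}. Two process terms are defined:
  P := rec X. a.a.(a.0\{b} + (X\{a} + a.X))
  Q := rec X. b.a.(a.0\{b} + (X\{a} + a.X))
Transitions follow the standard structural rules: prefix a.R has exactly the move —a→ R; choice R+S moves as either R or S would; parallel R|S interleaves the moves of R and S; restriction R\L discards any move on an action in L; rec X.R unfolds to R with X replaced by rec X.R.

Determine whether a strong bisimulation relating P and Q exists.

NO

P's transition system — 4 states:
  s0 = rec X. a.a.(a.0\{b} + (X\{a} + a.X)) → =a=> s1
  s1 = a.(a.0\{b} + ((rec X. a.a.(a.0\{b} + (X\{a} + a.X)))\{a} + a.(rec X. a.a.(a.0\{b} + (X\{a} + a.X))))) → =a=> s2
  s2 = a.0\{b} + ((rec X. a.a.(a.0\{b} + (X\{a} + a.X)))\{a} + a.(rec X. a.a.(a.0\{b} + (X\{a} + a.X)))) → =a=> s0, =a=> s3
  s3 = 0\{b} → stopped
Q's transition system — 5 states:
  t0 = rec X. b.a.(a.0\{b} + (X\{a} + a.X)) → =b=> t1
  t1 = a.(a.0\{b} + ((rec X. b.a.(a.0\{b} + (X\{a} + a.X)))\{a} + a.(rec X. b.a.(a.0\{b} + (X\{a} + a.X))))) → =a=> t2
  t2 = a.0\{b} + ((rec X. b.a.(a.0\{b} + (X\{a} + a.X)))\{a} + a.(rec X. b.a.(a.0\{b} + (X\{a} + a.X)))) → =a=> t0, =a=> t3, =b=> t4
  t3 = 0\{b} → stopped
  t4 = (a.(a.0\{b} + ((rec X. b.a.(a.0\{b} + (X\{a} + a.X)))\{a} + a.(rec X. b.a.(a.0\{b} + (X\{a} + a.X))))))\{a} → stopped
Partition-refinement fixed point:
  B0 = {s0}
  B1 = {s1}
  B2 = {s2}
  B3 = {s3, t3, t4}
  B4 = {t0}
  B5 = {t1}
  B6 = {t2}
s0 ∈ B0, t0 ∈ B4 → different blocks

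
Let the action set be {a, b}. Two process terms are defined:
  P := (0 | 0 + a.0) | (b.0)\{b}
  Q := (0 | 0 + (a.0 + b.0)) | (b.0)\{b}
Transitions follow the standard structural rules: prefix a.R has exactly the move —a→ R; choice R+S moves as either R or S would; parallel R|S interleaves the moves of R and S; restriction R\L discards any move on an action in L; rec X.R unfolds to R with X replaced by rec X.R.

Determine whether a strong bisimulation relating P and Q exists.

LTS(P): 2 reachable states
  p0 = (0 | 0 + a.0) | (b.0)\{b} has moves --a--▸ p1
  p1 = 0 | (b.0)\{b} has moves stopped
LTS(Q): 2 reachable states
  q0 = (0 | 0 + (a.0 + b.0)) | (b.0)\{b} has moves --a--▸ q1, --b--▸ q1
  q1 = 0 | (b.0)\{b} has moves stopped
Bisimilarity quotient blocks:
  B0 = {p0}
  B1 = {p1, q1}
  B2 = {q0}
p0 ∈ B0, q0 ∈ B2 → different blocks

NO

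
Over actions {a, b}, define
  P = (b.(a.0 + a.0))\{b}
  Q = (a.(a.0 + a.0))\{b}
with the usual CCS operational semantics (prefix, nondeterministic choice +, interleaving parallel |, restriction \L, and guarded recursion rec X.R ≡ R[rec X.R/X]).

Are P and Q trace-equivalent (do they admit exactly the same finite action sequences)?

P's transition system — 1 states:
  m0 = (b.(a.0 + a.0))\{b} ⊢ deadlocked
Q's transition system — 3 states:
  n0 = (a.(a.0 + a.0))\{b} ⊢ --a--▸ n1
  n1 = (a.0 + a.0)\{b} ⊢ --a--▸ n2
  n2 = 0\{b} ⊢ deadlocked
Executing a from Q (initial set {n0}):
  after a @ step 1: {n1}
  — Q admits the full trace.
Executing a from P (initial set {m0}):
  after a @ step 1: ∅  — P cannot continue

trace-distinct — witness ⟨a⟩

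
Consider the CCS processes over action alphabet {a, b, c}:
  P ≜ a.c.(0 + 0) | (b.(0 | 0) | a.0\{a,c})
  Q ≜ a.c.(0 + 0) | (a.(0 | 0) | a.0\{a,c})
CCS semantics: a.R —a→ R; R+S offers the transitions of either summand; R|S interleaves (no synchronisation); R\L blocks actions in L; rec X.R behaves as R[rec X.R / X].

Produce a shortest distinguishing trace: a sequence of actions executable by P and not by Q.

b

LTS(P): 12 reachable states
  m0 = a.c.(0 + 0) | (b.(0 | 0) | a.0\{a,c}) | —a→ m1, —a→ m2, —b→ m3
  m1 = a.c.(0 + 0) | (b.(0 | 0) | 0\{a,c}) | —a→ m4, —b→ m5
  m2 = c.(0 + 0) | (b.(0 | 0) | a.0\{a,c}) | —a→ m4, —b→ m6, —c→ m7
  m3 = a.c.(0 + 0) | (0 | 0 | a.0\{a,c}) | —a→ m5, —a→ m6
  m4 = c.(0 + 0) | (b.(0 | 0) | 0\{a,c}) | —b→ m8, —c→ m9
  m5 = a.c.(0 + 0) | (0 | 0 | 0\{a,c}) | —a→ m8
  m6 = c.(0 + 0) | (0 | 0 | a.0\{a,c}) | —a→ m8, —c→ m10
  m7 = (0 + 0) | (b.(0 | 0) | a.0\{a,c}) | —a→ m9, —b→ m10
  m8 = c.(0 + 0) | (0 | 0 | 0\{a,c}) | —c→ m11
  m9 = (0 + 0) | (b.(0 | 0) | 0\{a,c}) | —b→ m11
  m10 = (0 + 0) | (0 | 0 | a.0\{a,c}) | —a→ m11
  m11 = (0 + 0) | (0 | 0 | 0\{a,c}) | deadlocked
LTS(Q): 12 reachable states
  n0 = a.c.(0 + 0) | (a.(0 | 0) | a.0\{a,c}) | —a→ n1, —a→ n2, —a→ n3
  n1 = a.c.(0 + 0) | (0 | 0 | a.0\{a,c}) | —a→ n4, —a→ n5
  n2 = a.c.(0 + 0) | (a.(0 | 0) | 0\{a,c}) | —a→ n4, —a→ n6
  n3 = c.(0 + 0) | (a.(0 | 0) | a.0\{a,c}) | —a→ n5, —a→ n6, —c→ n7
  n4 = a.c.(0 + 0) | (0 | 0 | 0\{a,c}) | —a→ n8
  n5 = c.(0 + 0) | (0 | 0 | a.0\{a,c}) | —a→ n8, —c→ n9
  n6 = c.(0 + 0) | (a.(0 | 0) | 0\{a,c}) | —a→ n8, —c→ n10
  n7 = (0 + 0) | (a.(0 | 0) | a.0\{a,c}) | —a→ n10, —a→ n9
  n8 = c.(0 + 0) | (0 | 0 | 0\{a,c}) | —c→ n11
  n9 = (0 + 0) | (0 | 0 | a.0\{a,c}) | —a→ n11
  n10 = (0 + 0) | (a.(0 | 0) | 0\{a,c}) | —a→ n11
  n11 = (0 + 0) | (0 | 0 | 0\{a,c}) | deadlocked
Executing b from P (initial set {m0}):
  [1] b ⇒ {m3}
  ✓ P
Executing b from Q (initial set {n0}):
  [1] b ⇒ no successor for Q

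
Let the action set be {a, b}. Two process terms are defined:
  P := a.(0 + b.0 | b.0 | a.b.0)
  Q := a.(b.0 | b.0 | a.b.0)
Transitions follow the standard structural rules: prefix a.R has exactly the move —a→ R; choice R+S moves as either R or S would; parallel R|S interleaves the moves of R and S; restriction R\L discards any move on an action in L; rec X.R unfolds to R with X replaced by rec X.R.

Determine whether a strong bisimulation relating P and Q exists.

bisimilar

Reachable graph of P (13 states):
  p0 = a.(0 + b.0 | b.0 | a.b.0) → -a-> p1
  p1 = 0 + b.0 | b.0 | a.b.0 → -a-> p2, -b-> p3, -b-> p4
  p2 = b.0 | b.0 | b.0 → -b-> p5, -b-> p6, -b-> p7
  p3 = 0 | b.0 | a.b.0 → -a-> p5, -b-> p8
  p4 = b.0 | 0 | a.b.0 → -a-> p6, -b-> p8
  p5 = 0 | b.0 | b.0 → -b-> p10, -b-> p9
  p6 = b.0 | 0 | b.0 → -b-> p11, -b-> p9
  p7 = b.0 | b.0 | 0 → -b-> p10, -b-> p11
  p8 = 0 | 0 | a.b.0 → -a-> p9
  p9 = 0 | 0 | b.0 → -b-> p12
  p10 = 0 | b.0 | 0 → -b-> p12
  p11 = b.0 | 0 | 0 → -b-> p12
  p12 = 0 | 0 | 0 → deadlocked
Reachable graph of Q (13 states):
  q0 = a.(b.0 | b.0 | a.b.0) → -a-> q1
  q1 = b.0 | b.0 | a.b.0 → -a-> q2, -b-> q3, -b-> q4
  q2 = b.0 | b.0 | b.0 → -b-> q5, -b-> q6, -b-> q7
  q3 = 0 | b.0 | a.b.0 → -a-> q5, -b-> q8
  q4 = b.0 | 0 | a.b.0 → -a-> q6, -b-> q8
  q5 = 0 | b.0 | b.0 → -b-> q10, -b-> q9
  q6 = b.0 | 0 | b.0 → -b-> q11, -b-> q9
  q7 = b.0 | b.0 | 0 → -b-> q10, -b-> q11
  q8 = 0 | 0 | a.b.0 → -a-> q9
  q9 = 0 | 0 | b.0 → -b-> q12
  q10 = 0 | b.0 | 0 → -b-> q12
  q11 = b.0 | 0 | 0 → -b-> q12
  q12 = 0 | 0 | 0 → deadlocked
Bisimilarity quotient blocks:
  B0 = {p0, q0}
  B1 = {p1, q1}
  B2 = {p2, q2}
  B3 = {p5, p6, p7, q5, q6, q7}
  B4 = {p10, p11, p9, q10, q11, q9}
  B5 = {p12, q12}
  B6 = {p3, p4, q3, q4}
  B7 = {p8, q8}
p0 ∈ B0, q0 ∈ B0 → same block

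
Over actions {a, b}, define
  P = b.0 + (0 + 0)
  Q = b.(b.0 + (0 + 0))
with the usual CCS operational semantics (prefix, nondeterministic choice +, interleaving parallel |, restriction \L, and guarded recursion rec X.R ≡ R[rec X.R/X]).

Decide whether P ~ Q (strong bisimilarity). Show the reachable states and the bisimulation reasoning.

not bisimilar

LTS(P): 2 reachable states
  m0 = b.0 + (0 + 0) has moves ··b··> m1
  m1 = 0 has moves (no moves)
LTS(Q): 3 reachable states
  n0 = b.(b.0 + (0 + 0)) has moves ··b··> n1
  n1 = b.0 + (0 + 0) has moves ··b··> n2
  n2 = 0 has moves (no moves)
Partition-refinement fixed point:
  B0 = {m0, n1}
  B1 = {m1, n2}
  B2 = {n0}
m0 ∈ B0, n0 ∈ B2 → different blocks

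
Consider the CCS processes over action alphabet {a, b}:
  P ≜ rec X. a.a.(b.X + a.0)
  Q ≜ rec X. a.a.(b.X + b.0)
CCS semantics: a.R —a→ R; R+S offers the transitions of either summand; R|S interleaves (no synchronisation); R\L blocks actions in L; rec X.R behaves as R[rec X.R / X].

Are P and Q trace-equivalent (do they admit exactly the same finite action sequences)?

P's transition system — 4 states:
  u0 = rec X. a.a.(b.X + a.0) ⊢ -a-> u1
  u1 = a.(b.(rec X. a.a.(b.X + a.0)) + a.0) ⊢ -a-> u2
  u2 = b.(rec X. a.a.(b.X + a.0)) + a.0 ⊢ -a-> u3, -b-> u0
  u3 = 0 ⊢ ·
Q's transition system — 4 states:
  v0 = rec X. a.a.(b.X + b.0) ⊢ -a-> v1
  v1 = a.(b.(rec X. a.a.(b.X + b.0)) + b.0) ⊢ -a-> v2
  v2 = b.(rec X. a.a.(b.X + b.0)) + b.0 ⊢ -b-> v0, -b-> v3
  v3 = 0 ⊢ ·
Trace ⟨aaa⟩ through P, begin at {u0}:
  after a @ step 1: {u1}
  after a @ step 2: {u2}
  after a @ step 3: {u3}
  ✓ P
Trace ⟨aaa⟩ through Q, begin at {v0}:
  after a @ step 1: {v1}
  after a @ step 2: {v2}
  after a @ step 3: ∅ (Q stuck)

NO — witness ⟨aaa⟩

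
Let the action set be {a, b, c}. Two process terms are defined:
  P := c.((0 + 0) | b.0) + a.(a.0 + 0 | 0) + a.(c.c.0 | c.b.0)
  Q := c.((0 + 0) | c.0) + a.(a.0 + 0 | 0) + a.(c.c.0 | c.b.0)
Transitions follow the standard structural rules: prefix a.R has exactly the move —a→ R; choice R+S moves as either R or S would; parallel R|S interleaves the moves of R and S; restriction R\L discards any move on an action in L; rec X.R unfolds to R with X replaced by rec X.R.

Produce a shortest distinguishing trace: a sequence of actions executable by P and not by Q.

cb

P's transition system — 14 states:
  s0 = c.((0 + 0) | b.0) + a.(a.0 + 0 | 0) + a.(c.c.0 | c.b.0) :: ··a··> s1, ··a··> s2, ··c··> s3
  s1 = a.0 + 0 | 0 :: ··a··> s4
  s2 = c.c.0 | c.b.0 :: ··c··> s5, ··c··> s6
  s3 = (0 + 0) | b.0 :: ··b··> s7
  s4 = 0 :: ·
  s5 = c.0 | c.b.0 :: ··c··> s8, ··c··> s9
  s6 = c.c.0 | b.0 :: ··b··> s10, ··c··> s9
  s7 = (0 + 0) | 0 :: ·
  s8 = 0 | c.b.0 :: ··c··> s11
  s9 = c.0 | b.0 :: ··b··> s12, ··c··> s11
  s10 = c.c.0 | 0 :: ··c··> s12
  s11 = 0 | b.0 :: ··b··> s13
  s12 = c.0 | 0 :: ··c··> s13
  s13 = 0 | 0 :: ·
Q's transition system — 14 states:
  t0 = c.((0 + 0) | c.0) + a.(a.0 + 0 | 0) + a.(c.c.0 | c.b.0) :: ··a··> t1, ··a··> t2, ··c··> t3
  t1 = a.0 + 0 | 0 :: ··a··> t4
  t2 = c.c.0 | c.b.0 :: ··c··> t5, ··c··> t6
  t3 = (0 + 0) | c.0 :: ··c··> t7
  t4 = 0 :: ·
  t5 = c.0 | c.b.0 :: ··c··> t8, ··c··> t9
  t6 = c.c.0 | b.0 :: ··b··> t10, ··c··> t9
  t7 = (0 + 0) | 0 :: ·
  t8 = 0 | c.b.0 :: ··c··> t11
  t9 = c.0 | b.0 :: ··b··> t12, ··c··> t11
  t10 = c.c.0 | 0 :: ··c··> t12
  t11 = 0 | b.0 :: ··b··> t13
  t12 = c.0 | 0 :: ··c··> t13
  t13 = 0 | 0 :: ·
Run σ = ⟨cb⟩ on P: start {s0}
  [1] c ⇒ {s3}
  [2] b ⇒ {s7}
  P completes σ.
Run σ = ⟨cb⟩ on Q: start {t0}
  [1] c ⇒ {t3}
  [2] b ⇒ ∅ (Q stuck)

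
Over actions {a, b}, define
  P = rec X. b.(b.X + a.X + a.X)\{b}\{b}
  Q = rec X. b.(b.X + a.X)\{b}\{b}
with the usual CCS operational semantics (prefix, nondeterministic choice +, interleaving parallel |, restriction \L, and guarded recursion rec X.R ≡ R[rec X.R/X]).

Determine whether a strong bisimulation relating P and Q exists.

Reachable graph of P (3 states):
  p0 = rec X. b.(b.X + a.X + a.X)\{b}\{b} has moves --b--▸ p1
  p1 = (b.(rec X. b.(b.X + a.X + a.X)\{b}\{b}) + a.(rec X. b.(b.X + a.X + a.X)\{b}\{b}) + a.(rec X. b.(b.X + a.X + a.X)\{b}\{b}))\{b}\{b} has moves --a--▸ p2
  p2 = (rec X. b.(b.X + a.X + a.X)\{b}\{b})\{b}\{b} has moves ∅
Reachable graph of Q (3 states):
  q0 = rec X. b.(b.X + a.X)\{b}\{b} has moves --b--▸ q1
  q1 = (b.(rec X. b.(b.X + a.X)\{b}\{b}) + a.(rec X. b.(b.X + a.X)\{b}\{b}))\{b}\{b} has moves --a--▸ q2
  q2 = (rec X. b.(b.X + a.X)\{b}\{b})\{b}\{b} has moves ∅
Coarsest stable partition (strong bisimilarity classes):
  B0 = {p0, q0}
  B1 = {p1, q1}
  B2 = {p2, q2}
p0 ∈ B0, q0 ∈ B0 → same block

bisimilar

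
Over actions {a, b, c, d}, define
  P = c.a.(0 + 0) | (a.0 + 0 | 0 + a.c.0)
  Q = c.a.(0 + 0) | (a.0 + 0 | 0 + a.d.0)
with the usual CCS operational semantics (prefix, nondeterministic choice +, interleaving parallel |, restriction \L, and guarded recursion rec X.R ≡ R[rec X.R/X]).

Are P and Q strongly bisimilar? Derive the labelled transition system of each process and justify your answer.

Reachable graph of P (9 states):
  u0 = c.a.(0 + 0) | (a.0 + 0 | 0 + a.c.0) → —a→ u1, —a→ u2, —c→ u3
  u1 = c.a.(0 + 0) | 0 → —c→ u4
  u2 = c.a.(0 + 0) | c.0 → —c→ u1, —c→ u5
  u3 = a.(0 + 0) | (a.0 + 0 | 0 + a.c.0) → —a→ u4, —a→ u5, —a→ u6
  u4 = a.(0 + 0) | 0 → —a→ u7
  u5 = a.(0 + 0) | c.0 → —a→ u8, —c→ u4
  u6 = (0 + 0) | (a.0 + 0 | 0 + a.c.0) → —a→ u7, —a→ u8
  u7 = (0 + 0) | 0 → stopped
  u8 = (0 + 0) | c.0 → —c→ u7
Reachable graph of Q (9 states):
  v0 = c.a.(0 + 0) | (a.0 + 0 | 0 + a.d.0) → —a→ v1, —a→ v2, —c→ v3
  v1 = c.a.(0 + 0) | 0 → —c→ v4
  v2 = c.a.(0 + 0) | d.0 → —c→ v5, —d→ v1
  v3 = a.(0 + 0) | (a.0 + 0 | 0 + a.d.0) → —a→ v4, —a→ v5, —a→ v6
  v4 = a.(0 + 0) | 0 → —a→ v7
  v5 = a.(0 + 0) | d.0 → —a→ v8, —d→ v4
  v6 = (0 + 0) | (a.0 + 0 | 0 + a.d.0) → —a→ v7, —a→ v8
  v7 = (0 + 0) | 0 → stopped
  v8 = (0 + 0) | d.0 → —d→ v7
Coarsest stable partition (strong bisimilarity classes):
  B0 = {u0}
  B1 = {u2}
  B2 = {u1, v1}
  B3 = {u4, v4}
  B4 = {u7, v7}
  B5 = {u5}
  B6 = {u8}
  B7 = {u3}
  B8 = {u6}
  B9 = {v0}
  B10 = {v3}
  B11 = {v5}
  B12 = {v8}
  B13 = {v6}
  B14 = {v2}
u0 ∈ B0, v0 ∈ B9 → different blocks

not bisimilar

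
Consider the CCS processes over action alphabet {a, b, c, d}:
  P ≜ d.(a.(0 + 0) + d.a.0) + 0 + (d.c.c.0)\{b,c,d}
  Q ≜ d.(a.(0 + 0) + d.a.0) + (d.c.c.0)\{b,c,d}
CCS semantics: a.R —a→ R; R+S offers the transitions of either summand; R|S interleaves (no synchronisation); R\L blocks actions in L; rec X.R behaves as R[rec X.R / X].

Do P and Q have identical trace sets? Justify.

P's transition system — 5 states:
  u0 = d.(a.(0 + 0) + d.a.0) + 0 + (d.c.c.0)\{b,c,d} ⊢ —d→ u1
  u1 = a.(0 + 0) + d.a.0 ⊢ —a→ u2, —d→ u3
  u2 = 0 + 0 ⊢ ∅
  u3 = a.0 ⊢ —a→ u4
  u4 = 0 ⊢ ∅
Q's transition system — 5 states:
  v0 = d.(a.(0 + 0) + d.a.0) + (d.c.c.0)\{b,c,d} ⊢ —d→ v1
  v1 = a.(0 + 0) + d.a.0 ⊢ —a→ v2, —d→ v3
  v2 = 0 + 0 ⊢ ∅
  v3 = a.0 ⊢ —a→ v4
  v4 = 0 ⊢ ∅
Partition-refinement fixed point:
  B0 = {u0, v0}
  B1 = {u1, v1}
  B2 = {u2, u4, v2, v4}
  B3 = {u3, v3}
u0 ∈ B0, v0 ∈ B0 → same block
Bisimilar ⇒ trace-equivalent.

YES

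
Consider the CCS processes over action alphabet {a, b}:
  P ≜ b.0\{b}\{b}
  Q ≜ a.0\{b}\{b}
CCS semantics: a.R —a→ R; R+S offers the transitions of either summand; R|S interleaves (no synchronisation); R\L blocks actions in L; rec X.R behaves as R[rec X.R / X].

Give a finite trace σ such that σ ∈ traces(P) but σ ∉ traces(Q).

b

Reachable graph of P (2 states):
  s0 = b.0\{b}\{b} ⊢ -b-> s1
  s1 = 0\{b}\{b} ⊢ ·
Reachable graph of Q (2 states):
  t0 = a.0\{b}\{b} ⊢ -a-> t1
  t1 = 0\{b}\{b} ⊢ ·
Run σ = ⟨b⟩ on P: start {s0}
  step 1 (b): {s1}
  ✓ P
Run σ = ⟨b⟩ on Q: start {t0}
  step 1 (b): ∅  — Q cannot continue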